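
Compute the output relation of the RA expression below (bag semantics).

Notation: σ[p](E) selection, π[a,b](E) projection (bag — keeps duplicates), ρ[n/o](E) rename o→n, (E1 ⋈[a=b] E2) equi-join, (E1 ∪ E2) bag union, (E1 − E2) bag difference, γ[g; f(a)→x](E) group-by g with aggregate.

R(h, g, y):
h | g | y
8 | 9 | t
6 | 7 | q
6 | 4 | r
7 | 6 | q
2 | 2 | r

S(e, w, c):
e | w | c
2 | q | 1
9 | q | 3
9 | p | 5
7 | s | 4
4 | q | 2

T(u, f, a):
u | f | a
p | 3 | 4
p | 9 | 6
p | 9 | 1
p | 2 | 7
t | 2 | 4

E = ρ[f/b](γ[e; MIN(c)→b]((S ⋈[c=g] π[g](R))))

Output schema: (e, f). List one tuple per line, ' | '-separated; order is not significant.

Stepwise |·|:
  S → 5
  R → 5
  π[g](R) → 5
  (S ⋈[c=g] π[g](R)) → 2
  γ[e; MIN(c)→b]((S ⋈[c=g] π[g](R))) → 2
  ρ[f/b](γ[e; MIN(c)→b]((S ⋈[c=g] π[g](R)))) → 2

== RESULT ==
e | f
4 | 2
7 | 4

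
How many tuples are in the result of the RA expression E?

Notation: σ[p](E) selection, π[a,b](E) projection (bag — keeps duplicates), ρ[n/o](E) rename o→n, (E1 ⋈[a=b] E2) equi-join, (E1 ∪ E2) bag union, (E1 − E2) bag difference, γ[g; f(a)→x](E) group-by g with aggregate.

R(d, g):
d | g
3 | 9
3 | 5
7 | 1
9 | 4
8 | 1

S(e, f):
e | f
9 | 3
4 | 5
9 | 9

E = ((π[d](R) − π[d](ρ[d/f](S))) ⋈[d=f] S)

Row counts bottom-up:
  R → 5
  π[d](R) → 5
  S → 3
  ρ[d/f](S) → 3
  π[d](ρ[d/f](S)) → 3
  (π[d](R) − π[d](ρ[d/f](S))) → 3
  S → 3
  ((π[d](R) − π[d](ρ[d/f](S))) ⋈[d=f] S) → 1

|E| = 1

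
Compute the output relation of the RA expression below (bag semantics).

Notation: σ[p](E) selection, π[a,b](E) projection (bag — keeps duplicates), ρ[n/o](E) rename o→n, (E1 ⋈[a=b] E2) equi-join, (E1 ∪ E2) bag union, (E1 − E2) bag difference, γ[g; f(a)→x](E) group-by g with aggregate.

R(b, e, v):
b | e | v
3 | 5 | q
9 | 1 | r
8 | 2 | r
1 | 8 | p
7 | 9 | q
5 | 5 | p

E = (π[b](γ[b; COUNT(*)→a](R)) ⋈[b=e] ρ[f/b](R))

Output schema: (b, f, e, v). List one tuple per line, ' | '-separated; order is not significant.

Row counts bottom-up:
  R → 6
  γ[b; COUNT(*)→a](R) → 6
  π[b](γ[b; COUNT(*)→a](R)) → 6
  R → 6
  ρ[f/b](R) → 6
  (π[b](γ[b; COUNT(*)→a](R)) ⋈[b=e] ρ[f/b](R)) → 5

== RESULT ==
b | f | e | v
1 | 9 | 1 | r
5 | 3 | 5 | q
5 | 5 | 5 | p
8 | 1 | 8 | p
9 | 7 | 9 | q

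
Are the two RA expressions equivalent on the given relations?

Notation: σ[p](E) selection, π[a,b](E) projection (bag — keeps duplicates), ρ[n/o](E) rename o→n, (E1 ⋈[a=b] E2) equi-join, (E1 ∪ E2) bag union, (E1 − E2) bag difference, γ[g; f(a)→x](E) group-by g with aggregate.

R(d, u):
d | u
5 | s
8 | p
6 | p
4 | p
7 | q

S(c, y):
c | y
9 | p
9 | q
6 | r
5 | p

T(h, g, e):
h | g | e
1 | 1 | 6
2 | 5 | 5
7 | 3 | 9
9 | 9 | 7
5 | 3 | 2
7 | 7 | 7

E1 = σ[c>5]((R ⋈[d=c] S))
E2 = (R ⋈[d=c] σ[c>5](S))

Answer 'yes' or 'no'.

E1 per-node cardinality:
  R → 5
  S → 4
  (R ⋈[d=c] S) → 2
  σ[c>5]((R ⋈[d=c] S)) → 1
E2 per-node cardinality:
  R → 5
  S → 4
  σ[c>5](S) → 3
  (R ⋈[d=c] σ[c>5](S)) → 1

E1 and E2 produce the same multiset:
d | u | c | y
6 | p | 6 | r

yes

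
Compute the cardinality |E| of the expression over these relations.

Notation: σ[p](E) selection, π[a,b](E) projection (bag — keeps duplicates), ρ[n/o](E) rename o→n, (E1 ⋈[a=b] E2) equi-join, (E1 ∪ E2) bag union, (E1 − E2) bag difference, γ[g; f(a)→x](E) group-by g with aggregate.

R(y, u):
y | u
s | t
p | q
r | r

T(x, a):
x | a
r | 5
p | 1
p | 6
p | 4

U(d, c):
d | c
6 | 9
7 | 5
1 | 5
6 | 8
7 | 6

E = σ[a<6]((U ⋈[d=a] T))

Stepwise |·|:
  U → 5
  T → 4
  (U ⋈[d=a] T) → 3
  σ[a<6]((U ⋈[d=a] T)) → 1

|E| = 1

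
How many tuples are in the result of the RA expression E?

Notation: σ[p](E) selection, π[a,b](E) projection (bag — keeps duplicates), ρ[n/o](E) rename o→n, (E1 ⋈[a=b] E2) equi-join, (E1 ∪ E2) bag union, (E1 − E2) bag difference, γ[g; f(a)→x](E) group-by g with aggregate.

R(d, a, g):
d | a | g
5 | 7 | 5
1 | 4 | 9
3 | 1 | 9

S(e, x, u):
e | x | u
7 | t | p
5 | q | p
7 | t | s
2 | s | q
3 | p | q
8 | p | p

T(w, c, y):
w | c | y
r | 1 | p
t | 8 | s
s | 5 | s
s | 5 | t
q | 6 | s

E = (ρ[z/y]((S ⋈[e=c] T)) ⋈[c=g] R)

Subexpression sizes:
  S → 6
  T → 5
  (S ⋈[e=c] T) → 3
  ρ[z/y]((S ⋈[e=c] T)) → 3
  R → 3
  (ρ[z/y]((S ⋈[e=c] T)) ⋈[c=g] R) → 2

|E| = 2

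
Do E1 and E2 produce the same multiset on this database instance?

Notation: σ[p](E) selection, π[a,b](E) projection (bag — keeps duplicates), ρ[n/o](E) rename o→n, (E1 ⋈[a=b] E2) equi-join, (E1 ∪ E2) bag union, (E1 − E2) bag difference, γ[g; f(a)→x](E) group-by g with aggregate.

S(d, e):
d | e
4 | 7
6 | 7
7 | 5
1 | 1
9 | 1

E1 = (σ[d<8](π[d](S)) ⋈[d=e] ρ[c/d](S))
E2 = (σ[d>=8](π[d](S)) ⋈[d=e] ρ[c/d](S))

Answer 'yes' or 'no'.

E1 stepwise |·|:
  S → 5
  π[d](S) → 5
  σ[d<8](π[d](S)) → 4
  S → 5
  ρ[c/d](S) → 5
  (σ[d<8](π[d](S)) ⋈[d=e] ρ[c/d](S)) → 4
E2 stepwise |·|:
  S → 5
  π[d](S) → 5
  σ[d>=8](π[d](S)) → 1
  S → 5
  ρ[c/d](S) → 5
  (σ[d>=8](π[d](S)) ⋈[d=e] ρ[c/d](S)) → 0

E1 result:
d | c | e
1 | 1 | 1
1 | 9 | 1
7 | 4 | 7
7 | 6 | 7
E2 result:
d | c | e
(0 rows)
Witness: (7, 6, 7) appears 1× in E1 but 0× in E2.

no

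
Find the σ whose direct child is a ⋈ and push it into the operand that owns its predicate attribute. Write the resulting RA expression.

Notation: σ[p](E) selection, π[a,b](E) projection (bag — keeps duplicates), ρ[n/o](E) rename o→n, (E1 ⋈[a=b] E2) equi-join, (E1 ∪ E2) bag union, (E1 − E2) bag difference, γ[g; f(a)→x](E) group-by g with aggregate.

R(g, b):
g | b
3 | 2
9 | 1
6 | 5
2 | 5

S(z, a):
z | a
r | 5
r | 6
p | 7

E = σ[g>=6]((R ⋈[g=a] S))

σ filters on g, owned by the left side.
E' = (σ[g>=6](R) ⋈[g=a] S)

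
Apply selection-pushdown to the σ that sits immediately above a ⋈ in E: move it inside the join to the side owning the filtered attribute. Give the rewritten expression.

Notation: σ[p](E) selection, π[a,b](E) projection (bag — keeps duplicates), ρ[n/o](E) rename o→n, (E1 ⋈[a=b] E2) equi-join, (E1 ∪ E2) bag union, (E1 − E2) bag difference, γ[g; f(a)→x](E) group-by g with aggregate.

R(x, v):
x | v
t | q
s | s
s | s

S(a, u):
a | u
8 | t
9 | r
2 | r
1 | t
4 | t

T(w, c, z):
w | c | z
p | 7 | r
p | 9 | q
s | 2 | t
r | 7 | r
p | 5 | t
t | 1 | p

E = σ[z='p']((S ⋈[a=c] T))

σ filters on z, owned by the right side.
E' = (S ⋈[a=c] σ[z='p'](T))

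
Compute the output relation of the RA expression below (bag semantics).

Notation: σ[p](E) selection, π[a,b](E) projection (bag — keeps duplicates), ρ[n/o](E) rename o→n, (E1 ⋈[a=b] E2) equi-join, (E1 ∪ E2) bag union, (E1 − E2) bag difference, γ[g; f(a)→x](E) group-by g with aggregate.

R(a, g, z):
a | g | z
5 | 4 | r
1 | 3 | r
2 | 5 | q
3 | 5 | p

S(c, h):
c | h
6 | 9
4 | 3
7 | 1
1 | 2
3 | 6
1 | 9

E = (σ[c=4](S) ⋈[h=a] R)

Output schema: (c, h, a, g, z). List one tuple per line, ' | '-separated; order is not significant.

Stepwise |·|:
  S → 6
  σ[c=4](S) → 1
  R → 4
  (σ[c=4](S) ⋈[h=a] R) → 1

== RESULT ==
c | h | a | g | z
4 | 3 | 3 | 5 | p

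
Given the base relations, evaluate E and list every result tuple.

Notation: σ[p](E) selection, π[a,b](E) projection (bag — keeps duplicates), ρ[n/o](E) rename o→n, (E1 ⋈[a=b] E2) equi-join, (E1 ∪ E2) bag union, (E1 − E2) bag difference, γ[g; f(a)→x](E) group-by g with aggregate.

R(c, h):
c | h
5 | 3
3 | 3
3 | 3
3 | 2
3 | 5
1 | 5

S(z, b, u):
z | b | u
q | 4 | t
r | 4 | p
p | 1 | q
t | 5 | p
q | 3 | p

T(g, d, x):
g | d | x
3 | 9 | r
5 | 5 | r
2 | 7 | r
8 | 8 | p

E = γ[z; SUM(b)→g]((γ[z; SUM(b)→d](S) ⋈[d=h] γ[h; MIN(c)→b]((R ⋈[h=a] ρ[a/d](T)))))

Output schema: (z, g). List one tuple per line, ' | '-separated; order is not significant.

Stepwise |·|:
  S → 5
  γ[z; SUM(b)→d](S) → 4
  R → 6
  T → 4
  ρ[a/d](T) → 4
  (R ⋈[h=a] ρ[a/d](T)) → 2
  γ[h; MIN(c)→b]((R ⋈[h=a] ρ[a/d](T))) → 1
  (γ[z; SUM(b)→d](S) ⋈[d=h] γ[h; MIN(c)→b]((R ⋈[h=a] ρ[a/d](T)))) → 1
  γ[z; SUM(b)→g]((γ[z; SUM(b)→d](S) ⋈[d=h] γ[h; MIN(c)→b]((R ⋈[h=a] ρ[a/d](T))))) → 1

== RESULT ==
z | g
t | 1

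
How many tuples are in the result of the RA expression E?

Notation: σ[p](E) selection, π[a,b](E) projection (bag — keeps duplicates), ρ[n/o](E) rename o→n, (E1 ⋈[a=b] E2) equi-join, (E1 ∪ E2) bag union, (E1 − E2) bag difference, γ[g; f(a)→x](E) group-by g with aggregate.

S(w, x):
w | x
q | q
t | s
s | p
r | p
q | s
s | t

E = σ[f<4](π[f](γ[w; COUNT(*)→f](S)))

Subexpression sizes:
  S → 6
  γ[w; COUNT(*)→f](S) → 4
  π[f](γ[w; COUNT(*)→f](S)) → 4
  σ[f<4](π[f](γ[w; COUNT(*)→f](S))) → 4

|E| = 4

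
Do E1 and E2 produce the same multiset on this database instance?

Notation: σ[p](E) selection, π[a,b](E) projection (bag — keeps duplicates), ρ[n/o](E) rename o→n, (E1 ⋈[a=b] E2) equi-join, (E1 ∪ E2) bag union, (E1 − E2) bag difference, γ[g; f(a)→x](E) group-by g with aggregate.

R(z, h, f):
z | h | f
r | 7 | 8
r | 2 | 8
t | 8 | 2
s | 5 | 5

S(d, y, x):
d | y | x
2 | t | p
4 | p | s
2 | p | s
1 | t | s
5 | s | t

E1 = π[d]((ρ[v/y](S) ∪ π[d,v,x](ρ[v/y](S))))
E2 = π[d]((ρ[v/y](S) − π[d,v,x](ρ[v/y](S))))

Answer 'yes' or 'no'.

E1 row counts bottom-up:
  S → 5
  ρ[v/y](S) → 5
  S → 5
  ρ[v/y](S) → 5
  π[d,v,x](ρ[v/y](S)) → 5
  (ρ[v/y](S) ∪ π[d,v,x](ρ[v/y](S))) → 10
  π[d]((ρ[v/y](S) ∪ π[d,v,x](ρ[v/y](S)))) → 10
E2 row counts bottom-up:
  S → 5
  ρ[v/y](S) → 5
  S → 5
  ρ[v/y](S) → 5
  π[d,v,x](ρ[v/y](S)) → 5
  (ρ[v/y](S) − π[d,v,x](ρ[v/y](S))) → 0
  π[d]((ρ[v/y](S) − π[d,v,x](ρ[v/y](S)))) → 0

E1 result:
d
1
1
2
2
2
2
4
4
5
5
E2 result:
d
(0 rows)
Witness: (1,) appears 2× in E1 but 0× in E2.

no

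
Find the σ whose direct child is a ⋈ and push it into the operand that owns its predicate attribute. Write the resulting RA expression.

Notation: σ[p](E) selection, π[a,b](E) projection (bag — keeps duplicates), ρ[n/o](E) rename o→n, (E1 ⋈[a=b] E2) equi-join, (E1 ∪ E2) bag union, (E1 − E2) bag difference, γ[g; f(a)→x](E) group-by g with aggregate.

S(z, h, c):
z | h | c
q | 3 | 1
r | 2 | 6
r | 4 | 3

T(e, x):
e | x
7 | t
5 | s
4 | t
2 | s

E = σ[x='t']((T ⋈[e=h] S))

σ filters on x, owned by the left side.
E' = (σ[x='t'](T) ⋈[e=h] S)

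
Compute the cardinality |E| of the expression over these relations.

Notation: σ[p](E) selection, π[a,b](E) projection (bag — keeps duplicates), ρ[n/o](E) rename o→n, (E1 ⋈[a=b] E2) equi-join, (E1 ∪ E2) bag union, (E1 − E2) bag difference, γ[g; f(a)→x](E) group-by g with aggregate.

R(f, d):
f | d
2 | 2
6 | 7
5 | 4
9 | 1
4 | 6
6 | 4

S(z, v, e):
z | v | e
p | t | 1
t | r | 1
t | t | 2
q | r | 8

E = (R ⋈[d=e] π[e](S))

Row counts bottom-up:
  R → 6
  S → 4
  π[e](S) → 4
  (R ⋈[d=e] π[e](S)) → 3

|E| = 3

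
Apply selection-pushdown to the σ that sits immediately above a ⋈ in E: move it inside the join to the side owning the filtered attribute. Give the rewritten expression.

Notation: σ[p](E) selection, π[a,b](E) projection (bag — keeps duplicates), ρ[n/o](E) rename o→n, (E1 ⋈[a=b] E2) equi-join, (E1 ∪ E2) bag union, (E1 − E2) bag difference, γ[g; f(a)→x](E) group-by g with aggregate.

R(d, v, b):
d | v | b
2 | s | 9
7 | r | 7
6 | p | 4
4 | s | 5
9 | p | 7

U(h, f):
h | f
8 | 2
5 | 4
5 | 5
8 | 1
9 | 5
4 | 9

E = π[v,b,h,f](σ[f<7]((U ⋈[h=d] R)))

σ filters on f, owned by the left side.
E' = π[v,b,h,f]((σ[f<7](U) ⋈[h=d] R))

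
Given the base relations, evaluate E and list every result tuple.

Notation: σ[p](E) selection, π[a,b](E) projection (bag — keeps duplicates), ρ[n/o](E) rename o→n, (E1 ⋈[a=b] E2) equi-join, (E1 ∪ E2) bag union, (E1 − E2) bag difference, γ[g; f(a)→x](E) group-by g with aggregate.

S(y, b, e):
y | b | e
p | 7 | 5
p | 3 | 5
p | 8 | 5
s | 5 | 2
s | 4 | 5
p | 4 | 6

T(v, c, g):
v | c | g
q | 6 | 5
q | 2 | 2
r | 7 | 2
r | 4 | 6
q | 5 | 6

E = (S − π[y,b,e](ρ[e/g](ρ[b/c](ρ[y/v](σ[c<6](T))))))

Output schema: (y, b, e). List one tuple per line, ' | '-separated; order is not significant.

Stepwise |·|:
  S → 6
  T → 5
  σ[c<6](T) → 3
  ρ[y/v](σ[c<6](T)) → 3
  ρ[b/c](ρ[y/v](σ[c<6](T))) → 3
  ρ[e/g](ρ[b/c](ρ[y/v](σ[c<6](T)))) → 3
  π[y,b,e](ρ[e/g](ρ[b/c](ρ[y/v](σ[c<6](T))))) → 3
  (S − π[y,b,e](ρ[e/g](ρ[b/c](ρ[y/v](σ[c<6](T)))))) → 6

== RESULT ==
y | b | e
p | 3 | 5
p | 4 | 6
p | 7 | 5
p | 8 | 5
s | 4 | 5
s | 5 | 2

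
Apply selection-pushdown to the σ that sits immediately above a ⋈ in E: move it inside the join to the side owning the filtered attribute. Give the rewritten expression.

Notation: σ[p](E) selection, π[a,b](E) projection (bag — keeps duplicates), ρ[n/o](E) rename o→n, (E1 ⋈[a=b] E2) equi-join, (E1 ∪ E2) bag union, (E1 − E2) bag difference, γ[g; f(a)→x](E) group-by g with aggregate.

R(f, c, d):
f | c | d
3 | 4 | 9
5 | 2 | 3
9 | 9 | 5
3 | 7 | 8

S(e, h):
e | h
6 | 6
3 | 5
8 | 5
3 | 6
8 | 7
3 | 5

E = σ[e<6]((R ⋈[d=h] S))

σ filters on e, owned by the right side.
E' = (R ⋈[d=h] σ[e<6](S))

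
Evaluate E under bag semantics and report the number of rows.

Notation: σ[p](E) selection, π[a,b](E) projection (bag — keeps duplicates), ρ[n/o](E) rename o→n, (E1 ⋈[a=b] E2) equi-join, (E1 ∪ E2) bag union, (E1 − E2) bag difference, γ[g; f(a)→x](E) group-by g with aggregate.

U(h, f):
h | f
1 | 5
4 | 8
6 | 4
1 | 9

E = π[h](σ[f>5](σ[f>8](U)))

Stepwise |·|:
  U → 4
  σ[f>8](U) → 1
  σ[f>5](σ[f>8](U)) → 1
  π[h](σ[f>5](σ[f>8](U))) → 1

|E| = 1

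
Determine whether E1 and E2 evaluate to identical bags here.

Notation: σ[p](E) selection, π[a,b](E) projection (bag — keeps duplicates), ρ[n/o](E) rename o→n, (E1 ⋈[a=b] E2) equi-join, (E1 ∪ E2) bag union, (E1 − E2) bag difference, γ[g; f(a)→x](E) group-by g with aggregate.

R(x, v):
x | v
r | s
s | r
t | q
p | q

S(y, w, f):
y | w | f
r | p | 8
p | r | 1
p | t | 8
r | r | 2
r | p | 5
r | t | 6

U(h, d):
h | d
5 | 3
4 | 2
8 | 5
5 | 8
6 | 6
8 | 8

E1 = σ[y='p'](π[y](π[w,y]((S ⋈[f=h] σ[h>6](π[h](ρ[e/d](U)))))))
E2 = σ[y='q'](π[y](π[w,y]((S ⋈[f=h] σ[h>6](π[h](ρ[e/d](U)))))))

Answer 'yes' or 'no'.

E1 row counts bottom-up:
  S → 6
  U → 6
  ρ[e/d](U) → 6
  π[h](ρ[e/d](U)) → 6
  σ[h>6](π[h](ρ[e/d](U))) → 2
  (S ⋈[f=h] σ[h>6](π[h](ρ[e/d](U)))) → 4
  π[w,y]((S ⋈[f=h] σ[h>6](π[h](ρ[e/d](U))))) → 4
  π[y](π[w,y]((S ⋈[f=h] σ[h>6](π[h](ρ[e/d](U)))))) → 4
  σ[y='p'](π[y](π[w,y]((S ⋈[f=h] σ[h>6](π[h](ρ[e/d](U))))))) → 2
E2 row counts bottom-up:
  S → 6
  U → 6
  ρ[e/d](U) → 6
  π[h](ρ[e/d](U)) → 6
  σ[h>6](π[h](ρ[e/d](U))) → 2
  (S ⋈[f=h] σ[h>6](π[h](ρ[e/d](U)))) → 4
  π[w,y]((S ⋈[f=h] σ[h>6](π[h](ρ[e/d](U))))) → 4
  π[y](π[w,y]((S ⋈[f=h] σ[h>6](π[h](ρ[e/d](U)))))) → 4
  σ[y='q'](π[y](π[w,y]((S ⋈[f=h] σ[h>6](π[h](ρ[e/d](U))))))) → 0

E1 result:
y
p
p
E2 result:
y
(0 rows)
Witness: ('p',) appears 2× in E1 but 0× in E2.

no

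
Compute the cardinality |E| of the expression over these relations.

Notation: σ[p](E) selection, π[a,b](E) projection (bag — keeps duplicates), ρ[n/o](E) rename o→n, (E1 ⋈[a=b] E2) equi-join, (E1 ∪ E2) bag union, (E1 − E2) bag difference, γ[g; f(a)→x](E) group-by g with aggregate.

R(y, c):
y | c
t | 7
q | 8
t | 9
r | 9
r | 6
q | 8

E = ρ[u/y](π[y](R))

Stepwise |·|:
  R → 6
  π[y](R) → 6
  ρ[u/y](π[y](R)) → 6

|E| = 6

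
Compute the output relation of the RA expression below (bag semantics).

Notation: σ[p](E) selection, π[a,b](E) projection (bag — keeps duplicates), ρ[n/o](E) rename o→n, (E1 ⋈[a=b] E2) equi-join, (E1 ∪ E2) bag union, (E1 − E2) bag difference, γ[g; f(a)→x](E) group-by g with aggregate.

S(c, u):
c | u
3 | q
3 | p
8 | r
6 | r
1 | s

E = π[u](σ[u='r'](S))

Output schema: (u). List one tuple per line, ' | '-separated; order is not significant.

Per-node cardinality:
  S → 5
  σ[u='r'](S) → 2
  π[u](σ[u='r'](S)) → 2

== RESULT ==
u
r
r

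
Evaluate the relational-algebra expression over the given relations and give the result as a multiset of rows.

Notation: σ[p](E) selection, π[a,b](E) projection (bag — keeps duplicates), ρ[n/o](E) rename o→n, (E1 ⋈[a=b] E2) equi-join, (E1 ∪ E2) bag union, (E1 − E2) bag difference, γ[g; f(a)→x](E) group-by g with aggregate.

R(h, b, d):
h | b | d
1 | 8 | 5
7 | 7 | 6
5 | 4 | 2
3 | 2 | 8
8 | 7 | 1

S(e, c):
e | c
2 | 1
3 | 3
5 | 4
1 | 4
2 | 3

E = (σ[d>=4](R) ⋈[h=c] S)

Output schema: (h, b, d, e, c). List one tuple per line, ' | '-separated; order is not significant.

Row counts bottom-up:
  R → 5
  σ[d>=4](R) → 3
  S → 5
  (σ[d>=4](R) ⋈[h=c] S) → 3

== RESULT ==
h | b | d | e | c
1 | 8 | 5 | 2 | 1
3 | 2 | 8 | 2 | 3
3 | 2 | 8 | 3 | 3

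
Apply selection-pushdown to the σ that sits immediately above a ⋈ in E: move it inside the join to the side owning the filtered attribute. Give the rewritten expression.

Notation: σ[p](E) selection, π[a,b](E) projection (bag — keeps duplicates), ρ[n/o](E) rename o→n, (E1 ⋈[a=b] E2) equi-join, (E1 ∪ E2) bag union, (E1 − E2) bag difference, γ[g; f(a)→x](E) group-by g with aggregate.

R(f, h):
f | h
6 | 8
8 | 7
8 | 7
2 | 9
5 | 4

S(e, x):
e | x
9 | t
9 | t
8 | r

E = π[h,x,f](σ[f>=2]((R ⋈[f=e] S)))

σ filters on f, owned by the left side.
E' = π[h,x,f]((σ[f>=2](R) ⋈[f=e] S))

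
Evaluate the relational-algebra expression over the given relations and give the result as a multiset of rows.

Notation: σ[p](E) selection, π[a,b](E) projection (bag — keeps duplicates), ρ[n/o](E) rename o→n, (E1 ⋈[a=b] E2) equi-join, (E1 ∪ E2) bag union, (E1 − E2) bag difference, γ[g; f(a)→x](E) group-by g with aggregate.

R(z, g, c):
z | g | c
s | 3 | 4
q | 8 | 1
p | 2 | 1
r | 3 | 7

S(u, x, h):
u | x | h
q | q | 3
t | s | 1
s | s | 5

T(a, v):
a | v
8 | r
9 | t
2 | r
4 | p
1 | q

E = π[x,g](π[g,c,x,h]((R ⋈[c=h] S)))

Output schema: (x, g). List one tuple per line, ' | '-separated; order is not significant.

Subexpression sizes:
  R → 4
  S → 3
  (R ⋈[c=h] S) → 2
  π[g,c,x,h]((R ⋈[c=h] S)) → 2
  π[x,g](π[g,c,x,h]((R ⋈[c=h] S))) → 2

== RESULT ==
x | g
s | 2
s | 8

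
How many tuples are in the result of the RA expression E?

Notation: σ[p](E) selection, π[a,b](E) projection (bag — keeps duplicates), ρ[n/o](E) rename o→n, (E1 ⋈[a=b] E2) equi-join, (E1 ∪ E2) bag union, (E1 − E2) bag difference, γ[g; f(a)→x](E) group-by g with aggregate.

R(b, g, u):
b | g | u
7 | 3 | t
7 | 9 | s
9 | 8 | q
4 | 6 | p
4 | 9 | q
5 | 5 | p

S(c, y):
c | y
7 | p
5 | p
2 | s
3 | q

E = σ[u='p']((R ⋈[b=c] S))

Subexpression sizes:
  R → 6
  S → 4
  (R ⋈[b=c] S) → 3
  σ[u='p']((R ⋈[b=c] S)) → 1

|E| = 1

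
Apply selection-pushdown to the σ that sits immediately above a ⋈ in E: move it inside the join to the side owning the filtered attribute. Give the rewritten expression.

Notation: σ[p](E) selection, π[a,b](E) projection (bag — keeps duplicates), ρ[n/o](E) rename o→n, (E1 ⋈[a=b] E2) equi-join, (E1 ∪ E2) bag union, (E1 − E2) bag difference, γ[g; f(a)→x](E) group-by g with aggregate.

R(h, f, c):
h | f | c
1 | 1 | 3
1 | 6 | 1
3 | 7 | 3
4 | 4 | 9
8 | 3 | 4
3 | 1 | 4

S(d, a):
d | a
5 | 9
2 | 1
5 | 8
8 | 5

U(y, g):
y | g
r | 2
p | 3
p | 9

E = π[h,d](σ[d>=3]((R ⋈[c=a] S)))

σ filters on d, owned by the right side.
E' = π[h,d]((R ⋈[c=a] σ[d>=3](S)))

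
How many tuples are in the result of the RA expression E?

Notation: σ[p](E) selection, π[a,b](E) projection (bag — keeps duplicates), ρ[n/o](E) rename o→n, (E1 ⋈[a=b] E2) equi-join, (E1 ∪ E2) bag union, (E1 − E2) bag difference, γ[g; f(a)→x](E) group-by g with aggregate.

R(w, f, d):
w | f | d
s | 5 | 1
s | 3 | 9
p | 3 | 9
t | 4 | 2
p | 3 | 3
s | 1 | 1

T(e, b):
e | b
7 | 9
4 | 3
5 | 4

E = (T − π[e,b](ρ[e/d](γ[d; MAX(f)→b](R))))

Subexpression sizes:
  T → 3
  R → 6
  γ[d; MAX(f)→b](R) → 4
  ρ[e/d](γ[d; MAX(f)→b](R)) → 4
  π[e,b](ρ[e/d](γ[d; MAX(f)→b](R))) → 4
  (T − π[e,b](ρ[e/d](γ[d; MAX(f)→b](R)))) → 3

|E| = 3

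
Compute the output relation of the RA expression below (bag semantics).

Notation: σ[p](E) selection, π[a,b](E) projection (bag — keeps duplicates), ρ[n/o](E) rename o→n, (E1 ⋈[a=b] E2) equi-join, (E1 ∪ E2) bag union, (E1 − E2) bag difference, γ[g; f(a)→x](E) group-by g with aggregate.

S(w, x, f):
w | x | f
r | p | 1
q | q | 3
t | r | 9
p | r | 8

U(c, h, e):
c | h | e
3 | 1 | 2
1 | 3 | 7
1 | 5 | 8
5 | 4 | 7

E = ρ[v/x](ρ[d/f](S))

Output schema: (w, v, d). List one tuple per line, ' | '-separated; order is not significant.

Subexpression sizes:
  S → 4
  ρ[d/f](S) → 4
  ρ[v/x](ρ[d/f](S)) → 4

== RESULT ==
w | v | d
p | r | 8
q | q | 3
r | p | 1
t | r | 9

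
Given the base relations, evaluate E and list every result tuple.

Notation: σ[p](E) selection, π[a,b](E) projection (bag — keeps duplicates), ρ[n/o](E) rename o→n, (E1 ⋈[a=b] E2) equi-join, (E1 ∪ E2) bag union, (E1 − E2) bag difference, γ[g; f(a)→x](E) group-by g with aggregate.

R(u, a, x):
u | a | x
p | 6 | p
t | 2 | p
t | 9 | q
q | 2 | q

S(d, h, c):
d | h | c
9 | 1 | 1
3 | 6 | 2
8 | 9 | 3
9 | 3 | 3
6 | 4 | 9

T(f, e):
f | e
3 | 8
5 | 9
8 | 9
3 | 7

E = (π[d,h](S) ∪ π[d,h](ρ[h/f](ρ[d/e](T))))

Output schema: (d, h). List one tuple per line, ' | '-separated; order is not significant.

Row counts bottom-up:
  S → 5
  π[d,h](S) → 5
  T → 4
  ρ[d/e](T) → 4
  ρ[h/f](ρ[d/e](T)) → 4
  π[d,h](ρ[h/f](ρ[d/e](T))) → 4
  (π[d,h](S) ∪ π[d,h](ρ[h/f](ρ[d/e](T)))) → 9

== RESULT ==
d | h
3 | 6
6 | 4
7 | 3
8 | 3
8 | 9
9 | 1
9 | 3
9 | 5
9 | 8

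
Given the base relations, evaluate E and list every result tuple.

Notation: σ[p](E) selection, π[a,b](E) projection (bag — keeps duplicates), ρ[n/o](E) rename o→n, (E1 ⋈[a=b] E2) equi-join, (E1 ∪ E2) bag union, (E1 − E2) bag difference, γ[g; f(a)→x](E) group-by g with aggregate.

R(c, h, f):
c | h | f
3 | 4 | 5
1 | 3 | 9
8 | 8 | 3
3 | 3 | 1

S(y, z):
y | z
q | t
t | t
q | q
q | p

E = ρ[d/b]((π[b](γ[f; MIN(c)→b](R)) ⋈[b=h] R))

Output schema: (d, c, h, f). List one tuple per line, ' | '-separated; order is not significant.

Stepwise |·|:
  R → 4
  γ[f; MIN(c)→b](R) → 4
  π[b](γ[f; MIN(c)→b](R)) → 4
  R → 4
  (π[b](γ[f; MIN(c)→b](R)) ⋈[b=h] R) → 5
  ρ[d/b]((π[b](γ[f; MIN(c)→b](R)) ⋈[b=h] R)) → 5

== RESULT ==
d | c | h | f
3 | 1 | 3 | 9
3 | 1 | 3 | 9
3 | 3 | 3 | 1
3 | 3 | 3 | 1
8 | 8 | 8 | 3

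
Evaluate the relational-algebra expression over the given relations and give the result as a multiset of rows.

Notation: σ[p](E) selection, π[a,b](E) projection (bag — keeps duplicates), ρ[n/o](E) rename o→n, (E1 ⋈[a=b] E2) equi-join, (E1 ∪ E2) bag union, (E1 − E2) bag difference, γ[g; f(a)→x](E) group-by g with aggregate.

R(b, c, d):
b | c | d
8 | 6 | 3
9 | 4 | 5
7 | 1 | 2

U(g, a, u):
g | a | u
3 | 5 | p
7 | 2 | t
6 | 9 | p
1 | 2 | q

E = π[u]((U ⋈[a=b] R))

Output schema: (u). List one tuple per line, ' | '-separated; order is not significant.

Subexpression sizes:
  U → 4
  R → 3
  (U ⋈[a=b] R) → 1
  π[u]((U ⋈[a=b] R)) → 1

== RESULT ==
u
p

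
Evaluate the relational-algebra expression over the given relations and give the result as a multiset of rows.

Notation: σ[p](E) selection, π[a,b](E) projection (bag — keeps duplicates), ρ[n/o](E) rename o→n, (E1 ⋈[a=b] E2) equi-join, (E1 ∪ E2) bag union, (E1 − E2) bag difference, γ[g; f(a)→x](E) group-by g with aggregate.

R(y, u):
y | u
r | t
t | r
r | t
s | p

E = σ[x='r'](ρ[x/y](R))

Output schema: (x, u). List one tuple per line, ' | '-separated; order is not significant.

Row counts bottom-up:
  R → 4
  ρ[x/y](R) → 4
  σ[x='r'](ρ[x/y](R)) → 2

== RESULT ==
x | u
r | t
r | t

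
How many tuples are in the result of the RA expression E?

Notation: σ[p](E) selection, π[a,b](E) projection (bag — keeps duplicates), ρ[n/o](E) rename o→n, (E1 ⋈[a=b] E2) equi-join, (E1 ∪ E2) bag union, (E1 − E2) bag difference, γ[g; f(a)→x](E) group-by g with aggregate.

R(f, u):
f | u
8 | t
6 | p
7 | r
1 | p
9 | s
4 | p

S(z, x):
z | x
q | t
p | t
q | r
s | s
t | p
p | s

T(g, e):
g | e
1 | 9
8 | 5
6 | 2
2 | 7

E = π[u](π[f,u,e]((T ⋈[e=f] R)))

Row counts bottom-up:
  T → 4
  R → 6
  (T ⋈[e=f] R) → 2
  π[f,u,e]((T ⋈[e=f] R)) → 2
  π[u](π[f,u,e]((T ⋈[e=f] R))) → 2

|E| = 2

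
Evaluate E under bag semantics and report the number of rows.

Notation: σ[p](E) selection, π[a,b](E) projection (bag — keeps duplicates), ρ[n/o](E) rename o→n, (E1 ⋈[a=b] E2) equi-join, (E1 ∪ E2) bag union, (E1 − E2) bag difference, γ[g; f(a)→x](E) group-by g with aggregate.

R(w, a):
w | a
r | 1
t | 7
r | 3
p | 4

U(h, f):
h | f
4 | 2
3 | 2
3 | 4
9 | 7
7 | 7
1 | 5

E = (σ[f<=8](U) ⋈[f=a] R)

Subexpression sizes:
  U → 6
  σ[f<=8](U) → 6
  R → 4
  (σ[f<=8](U) ⋈[f=a] R) → 3

|E| = 3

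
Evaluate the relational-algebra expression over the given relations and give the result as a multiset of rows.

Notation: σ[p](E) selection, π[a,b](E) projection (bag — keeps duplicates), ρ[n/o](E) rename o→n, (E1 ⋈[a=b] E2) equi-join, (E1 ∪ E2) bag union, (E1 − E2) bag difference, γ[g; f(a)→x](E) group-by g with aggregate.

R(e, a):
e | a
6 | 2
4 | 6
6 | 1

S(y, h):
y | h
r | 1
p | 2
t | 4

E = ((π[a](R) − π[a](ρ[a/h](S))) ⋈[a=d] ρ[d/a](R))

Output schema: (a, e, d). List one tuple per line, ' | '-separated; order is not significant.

Stepwise |·|:
  R → 3
  π[a](R) → 3
  S → 3
  ρ[a/h](S) → 3
  π[a](ρ[a/h](S)) → 3
  (π[a](R) − π[a](ρ[a/h](S))) → 1
  R → 3
  ρ[d/a](R) → 3
  ((π[a](R) − π[a](ρ[a/h](S))) ⋈[a=d] ρ[d/a](R)) → 1

== RESULT ==
a | e | d
6 | 4 | 6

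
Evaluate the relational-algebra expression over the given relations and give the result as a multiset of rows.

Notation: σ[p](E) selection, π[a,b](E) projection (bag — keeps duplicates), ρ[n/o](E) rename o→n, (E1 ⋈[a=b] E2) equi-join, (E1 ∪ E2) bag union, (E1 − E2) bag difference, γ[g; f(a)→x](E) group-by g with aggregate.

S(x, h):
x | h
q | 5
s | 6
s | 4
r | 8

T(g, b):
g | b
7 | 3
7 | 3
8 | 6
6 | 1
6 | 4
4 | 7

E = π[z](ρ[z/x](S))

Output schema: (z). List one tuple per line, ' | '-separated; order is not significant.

Stepwise |·|:
  S → 4
  ρ[z/x](S) → 4
  π[z](ρ[z/x](S)) → 4

== RESULT ==
z
q
r
s
s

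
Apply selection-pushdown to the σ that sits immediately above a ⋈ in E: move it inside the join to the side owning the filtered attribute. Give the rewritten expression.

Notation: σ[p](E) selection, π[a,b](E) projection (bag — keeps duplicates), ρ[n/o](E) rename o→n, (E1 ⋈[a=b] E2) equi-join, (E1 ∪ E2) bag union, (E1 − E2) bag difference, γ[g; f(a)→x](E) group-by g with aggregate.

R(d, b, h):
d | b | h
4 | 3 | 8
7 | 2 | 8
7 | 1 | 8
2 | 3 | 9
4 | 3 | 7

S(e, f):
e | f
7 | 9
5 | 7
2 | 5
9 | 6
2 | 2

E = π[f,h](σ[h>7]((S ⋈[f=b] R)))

σ filters on h, owned by the right side.
E' = π[f,h]((S ⋈[f=b] σ[h>7](R)))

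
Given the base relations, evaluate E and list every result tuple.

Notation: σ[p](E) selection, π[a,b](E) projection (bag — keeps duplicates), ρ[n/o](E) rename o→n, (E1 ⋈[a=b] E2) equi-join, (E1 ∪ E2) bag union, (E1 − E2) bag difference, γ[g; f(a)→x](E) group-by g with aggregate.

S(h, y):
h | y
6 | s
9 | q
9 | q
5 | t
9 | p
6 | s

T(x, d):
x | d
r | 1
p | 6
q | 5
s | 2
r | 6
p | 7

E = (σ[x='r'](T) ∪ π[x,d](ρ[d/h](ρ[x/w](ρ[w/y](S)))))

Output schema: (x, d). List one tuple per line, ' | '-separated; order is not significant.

Subexpression sizes:
  T → 6
  σ[x='r'](T) → 2
  S → 6
  ρ[w/y](S) → 6
  ρ[x/w](ρ[w/y](S)) → 6
  ρ[d/h](ρ[x/w](ρ[w/y](S))) → 6
  π[x,d](ρ[d/h](ρ[x/w](ρ[w/y](S)))) → 6
  (σ[x='r'](T) ∪ π[x,d](ρ[d/h](ρ[x/w](ρ[w/y](S))))) → 8

== RESULT ==
x | d
p | 9
q | 9
q | 9
r | 1
r | 6
s | 6
s | 6
t | 5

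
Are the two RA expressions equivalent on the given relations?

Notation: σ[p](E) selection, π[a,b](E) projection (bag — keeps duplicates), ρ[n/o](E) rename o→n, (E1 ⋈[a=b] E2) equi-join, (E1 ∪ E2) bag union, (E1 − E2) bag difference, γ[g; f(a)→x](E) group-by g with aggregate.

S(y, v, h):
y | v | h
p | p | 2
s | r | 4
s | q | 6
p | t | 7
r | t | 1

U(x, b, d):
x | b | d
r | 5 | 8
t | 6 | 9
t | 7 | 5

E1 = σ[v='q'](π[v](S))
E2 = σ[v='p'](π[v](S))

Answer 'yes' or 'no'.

E1 row counts bottom-up:
  S → 5
  π[v](S) → 5
  σ[v='q'](π[v](S)) → 1
E2 row counts bottom-up:
  S → 5
  π[v](S) → 5
  σ[v='p'](π[v](S)) → 1

E1 result:
v
q
E2 result:
v
p
Witness: ('p',) appears 0× in E1 but 1× in E2.

no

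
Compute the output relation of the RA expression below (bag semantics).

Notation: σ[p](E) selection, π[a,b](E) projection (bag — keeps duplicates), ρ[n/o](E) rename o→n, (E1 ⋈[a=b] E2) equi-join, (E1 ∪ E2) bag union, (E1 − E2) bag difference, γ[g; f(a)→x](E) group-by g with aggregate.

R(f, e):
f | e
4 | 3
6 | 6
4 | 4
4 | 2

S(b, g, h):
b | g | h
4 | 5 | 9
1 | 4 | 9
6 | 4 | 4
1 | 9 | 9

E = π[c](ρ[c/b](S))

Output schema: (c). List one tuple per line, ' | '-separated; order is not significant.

Row counts bottom-up:
  S → 4
  ρ[c/b](S) → 4
  π[c](ρ[c/b](S)) → 4

== RESULT ==
c
1
1
4
6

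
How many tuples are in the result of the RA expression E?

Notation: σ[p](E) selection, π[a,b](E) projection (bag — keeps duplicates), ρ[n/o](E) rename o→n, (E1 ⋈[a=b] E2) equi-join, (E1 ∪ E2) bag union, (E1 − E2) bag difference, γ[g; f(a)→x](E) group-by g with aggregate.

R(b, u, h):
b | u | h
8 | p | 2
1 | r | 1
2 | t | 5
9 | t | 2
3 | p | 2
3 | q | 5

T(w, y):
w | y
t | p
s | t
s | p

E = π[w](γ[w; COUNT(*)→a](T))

Stepwise |·|:
  T → 3
  γ[w; COUNT(*)→a](T) → 2
  π[w](γ[w; COUNT(*)→a](T)) → 2

|E| = 2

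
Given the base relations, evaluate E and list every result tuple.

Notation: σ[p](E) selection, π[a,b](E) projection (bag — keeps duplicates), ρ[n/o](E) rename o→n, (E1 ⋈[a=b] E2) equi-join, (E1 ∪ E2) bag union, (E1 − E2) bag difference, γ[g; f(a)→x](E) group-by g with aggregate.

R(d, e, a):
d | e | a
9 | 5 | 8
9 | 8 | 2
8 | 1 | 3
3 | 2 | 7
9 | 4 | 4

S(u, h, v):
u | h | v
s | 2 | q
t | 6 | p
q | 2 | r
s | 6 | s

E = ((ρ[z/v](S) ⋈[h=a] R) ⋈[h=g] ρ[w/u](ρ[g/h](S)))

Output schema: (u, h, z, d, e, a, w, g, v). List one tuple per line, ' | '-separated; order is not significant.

Subexpression sizes:
  S → 4
  ρ[z/v](S) → 4
  R → 5
  (ρ[z/v](S) ⋈[h=a] R) → 2
  S → 4
  ρ[g/h](S) → 4
  ρ[w/u](ρ[g/h](S)) → 4
  ((ρ[z/v](S) ⋈[h=a] R) ⋈[h=g] ρ[w/u](ρ[g/h](S))) → 4

== RESULT ==
u | h | z | d | e | a | w | g | v
q | 2 | r | 9 | 8 | 2 | q | 2 | r
q | 2 | r | 9 | 8 | 2 | s | 2 | q
s | 2 | q | 9 | 8 | 2 | q | 2 | r
s | 2 | q | 9 | 8 | 2 | s | 2 | q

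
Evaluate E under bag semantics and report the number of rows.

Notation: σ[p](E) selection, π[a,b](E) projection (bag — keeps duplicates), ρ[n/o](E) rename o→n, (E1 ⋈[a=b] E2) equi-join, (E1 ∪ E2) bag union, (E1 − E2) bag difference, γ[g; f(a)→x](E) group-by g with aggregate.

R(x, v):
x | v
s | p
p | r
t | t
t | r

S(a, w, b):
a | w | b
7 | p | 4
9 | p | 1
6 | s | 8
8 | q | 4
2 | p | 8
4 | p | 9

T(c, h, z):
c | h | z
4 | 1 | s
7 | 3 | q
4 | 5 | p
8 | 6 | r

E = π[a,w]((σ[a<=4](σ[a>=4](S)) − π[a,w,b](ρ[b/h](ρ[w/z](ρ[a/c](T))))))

Subexpression sizes:
  S → 6
  σ[a>=4](S) → 5
  σ[a<=4](σ[a>=4](S)) → 1
  T → 4
  ρ[a/c](T) → 4
  ρ[w/z](ρ[a/c](T)) → 4
  ρ[b/h](ρ[w/z](ρ[a/c](T))) → 4
  π[a,w,b](ρ[b/h](ρ[w/z](ρ[a/c](T)))) → 4
  (σ[a<=4](σ[a>=4](S)) − π[a,w,b](ρ[b/h](ρ[w/z](ρ[a/c](T))))) → 1
  π[a,w]((σ[a<=4](σ[a>=4](S)) − π[a,w,b](ρ[b/h](ρ[w/z](ρ[a/c](T)))))) → 1

|E| = 1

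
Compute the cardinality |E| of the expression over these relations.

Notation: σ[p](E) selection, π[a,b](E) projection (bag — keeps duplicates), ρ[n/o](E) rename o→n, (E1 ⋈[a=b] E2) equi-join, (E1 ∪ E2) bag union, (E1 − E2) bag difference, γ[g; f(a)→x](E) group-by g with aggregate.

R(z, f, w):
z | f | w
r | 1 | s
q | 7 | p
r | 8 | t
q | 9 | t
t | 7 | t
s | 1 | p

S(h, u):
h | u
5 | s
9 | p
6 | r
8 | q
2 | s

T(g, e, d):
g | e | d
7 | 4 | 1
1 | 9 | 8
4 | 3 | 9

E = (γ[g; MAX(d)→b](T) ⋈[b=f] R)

Per-node cardinality:
  T → 3
  γ[g; MAX(d)→b](T) → 3
  R → 6
  (γ[g; MAX(d)→b](T) ⋈[b=f] R) → 4

|E| = 4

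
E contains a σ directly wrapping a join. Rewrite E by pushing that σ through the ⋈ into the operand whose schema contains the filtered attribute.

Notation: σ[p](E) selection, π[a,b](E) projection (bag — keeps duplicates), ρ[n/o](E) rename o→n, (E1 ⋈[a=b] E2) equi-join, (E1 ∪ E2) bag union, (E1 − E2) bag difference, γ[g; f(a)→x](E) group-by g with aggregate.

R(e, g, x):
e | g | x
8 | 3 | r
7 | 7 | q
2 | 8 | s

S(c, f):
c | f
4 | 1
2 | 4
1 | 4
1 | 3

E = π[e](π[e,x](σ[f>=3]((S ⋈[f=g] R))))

σ filters on f, owned by the left side.
E' = π[e](π[e,x]((σ[f>=3](S) ⋈[f=g] R)))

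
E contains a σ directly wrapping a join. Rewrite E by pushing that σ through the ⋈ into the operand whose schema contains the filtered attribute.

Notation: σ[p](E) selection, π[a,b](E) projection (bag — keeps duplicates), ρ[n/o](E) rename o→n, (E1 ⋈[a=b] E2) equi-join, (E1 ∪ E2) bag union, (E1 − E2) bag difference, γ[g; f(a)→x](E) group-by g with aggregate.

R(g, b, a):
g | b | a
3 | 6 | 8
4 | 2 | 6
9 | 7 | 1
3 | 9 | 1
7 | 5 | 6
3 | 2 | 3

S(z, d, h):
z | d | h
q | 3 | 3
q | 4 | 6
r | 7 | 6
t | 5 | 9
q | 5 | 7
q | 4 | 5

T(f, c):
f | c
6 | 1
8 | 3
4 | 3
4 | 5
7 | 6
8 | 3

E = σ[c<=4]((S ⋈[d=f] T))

σ filters on c, owned by the right side.
E' = (S ⋈[d=f] σ[c<=4](T))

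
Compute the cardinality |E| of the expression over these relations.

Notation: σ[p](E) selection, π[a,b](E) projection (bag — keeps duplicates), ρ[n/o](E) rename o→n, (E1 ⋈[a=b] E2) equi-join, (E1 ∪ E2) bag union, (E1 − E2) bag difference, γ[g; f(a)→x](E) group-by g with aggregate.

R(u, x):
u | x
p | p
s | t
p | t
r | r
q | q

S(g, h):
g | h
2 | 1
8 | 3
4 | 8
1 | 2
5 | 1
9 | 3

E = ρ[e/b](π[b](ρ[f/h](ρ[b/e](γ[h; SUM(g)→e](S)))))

Subexpression sizes:
  S → 6
  γ[h; SUM(g)→e](S) → 4
  ρ[b/e](γ[h; SUM(g)→e](S)) → 4
  ρ[f/h](ρ[b/e](γ[h; SUM(g)→e](S))) → 4
  π[b](ρ[f/h](ρ[b/e](γ[h; SUM(g)→e](S)))) → 4
  ρ[e/b](π[b](ρ[f/h](ρ[b/e](γ[h; SUM(g)→e](S))))) → 4

|E| = 4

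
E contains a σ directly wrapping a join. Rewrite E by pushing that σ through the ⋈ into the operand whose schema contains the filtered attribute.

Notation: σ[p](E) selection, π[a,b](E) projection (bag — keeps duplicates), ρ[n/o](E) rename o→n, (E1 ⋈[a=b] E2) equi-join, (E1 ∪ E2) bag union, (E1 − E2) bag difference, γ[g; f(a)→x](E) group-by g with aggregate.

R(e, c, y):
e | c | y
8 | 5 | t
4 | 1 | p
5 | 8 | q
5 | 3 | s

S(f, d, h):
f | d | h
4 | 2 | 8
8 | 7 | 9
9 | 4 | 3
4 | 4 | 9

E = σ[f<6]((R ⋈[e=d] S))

σ filters on f, owned by the right side.
E' = (R ⋈[e=d] σ[f<6](S))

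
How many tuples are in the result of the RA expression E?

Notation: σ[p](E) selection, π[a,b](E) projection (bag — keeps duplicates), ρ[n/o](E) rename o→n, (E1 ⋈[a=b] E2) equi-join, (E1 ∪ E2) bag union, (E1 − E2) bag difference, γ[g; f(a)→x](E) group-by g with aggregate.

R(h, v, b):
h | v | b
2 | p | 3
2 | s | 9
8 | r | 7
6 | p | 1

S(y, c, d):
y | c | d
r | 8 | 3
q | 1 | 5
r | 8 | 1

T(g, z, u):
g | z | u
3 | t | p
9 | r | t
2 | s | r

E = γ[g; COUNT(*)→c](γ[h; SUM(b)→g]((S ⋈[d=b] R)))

Subexpression sizes:
  S → 3
  R → 4
  (S ⋈[d=b] R) → 2
  γ[h; SUM(b)→g]((S ⋈[d=b] R)) → 2
  γ[g; COUNT(*)→c](γ[h; SUM(b)→g]((S ⋈[d=b] R))) → 2

|E| = 2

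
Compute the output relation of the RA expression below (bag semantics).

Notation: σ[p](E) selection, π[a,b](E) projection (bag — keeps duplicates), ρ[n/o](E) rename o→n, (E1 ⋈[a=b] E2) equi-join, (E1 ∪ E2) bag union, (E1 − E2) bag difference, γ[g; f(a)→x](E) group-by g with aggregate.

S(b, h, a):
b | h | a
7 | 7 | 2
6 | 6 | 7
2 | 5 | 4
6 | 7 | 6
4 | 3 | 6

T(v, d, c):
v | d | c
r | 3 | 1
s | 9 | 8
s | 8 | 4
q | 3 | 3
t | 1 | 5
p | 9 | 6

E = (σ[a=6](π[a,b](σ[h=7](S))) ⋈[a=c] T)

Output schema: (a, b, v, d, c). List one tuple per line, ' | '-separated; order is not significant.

Subexpression sizes:
  S → 5
  σ[h=7](S) → 2
  π[a,b](σ[h=7](S)) → 2
  σ[a=6](π[a,b](σ[h=7](S))) → 1
  T → 6
  (σ[a=6](π[a,b](σ[h=7](S))) ⋈[a=c] T) → 1

== RESULT ==
a | b | v | d | c
6 | 6 | p | 9 | 6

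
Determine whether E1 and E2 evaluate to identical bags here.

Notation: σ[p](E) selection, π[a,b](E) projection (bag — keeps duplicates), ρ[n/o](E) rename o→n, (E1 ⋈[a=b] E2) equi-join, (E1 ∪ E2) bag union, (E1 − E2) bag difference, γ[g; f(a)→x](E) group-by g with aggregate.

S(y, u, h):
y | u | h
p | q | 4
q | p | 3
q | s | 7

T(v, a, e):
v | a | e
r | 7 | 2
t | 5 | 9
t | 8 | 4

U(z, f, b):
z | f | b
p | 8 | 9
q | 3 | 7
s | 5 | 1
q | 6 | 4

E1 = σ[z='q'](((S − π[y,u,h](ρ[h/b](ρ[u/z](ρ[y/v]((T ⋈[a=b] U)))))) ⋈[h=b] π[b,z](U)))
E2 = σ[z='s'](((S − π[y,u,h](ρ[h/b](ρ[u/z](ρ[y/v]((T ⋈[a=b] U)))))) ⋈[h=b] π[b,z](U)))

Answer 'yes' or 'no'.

E1 subexpression sizes:
  S → 3
  T → 3
  U → 4
  (T ⋈[a=b] U) → 1
  ρ[y/v]((T ⋈[a=b] U)) → 1
  ρ[u/z](ρ[y/v]((T ⋈[a=b] U))) → 1
  ρ[h/b](ρ[u/z](ρ[y/v]((T ⋈[a=b] U)))) → 1
  π[y,u,h](ρ[h/b](ρ[u/z](ρ[y/v]((T ⋈[a=b] U))))) → 1
  (S − π[y,u,h](ρ[h/b](ρ[u/z](ρ[y/v]((T ⋈[a=b] U)))))) → 3
  U → 4
  π[b,z](U) → 4
  ((S − π[y,u,h](ρ[h/b](ρ[u/z](ρ[y/v]((T ⋈[a=b] U)))))) ⋈[h=b] π[b,z](U)) → 2
  σ[z='q'](((S − π[y,u,h](ρ[h/b](ρ[u/z](ρ[y/v]((T ⋈[a=b] U)))))) ⋈[h=b] π[b,z](U))) → 2
E2 subexpression sizes:
  S → 3
  T → 3
  U → 4
  (T ⋈[a=b] U) → 1
  ρ[y/v]((T ⋈[a=b] U)) → 1
  ρ[u/z](ρ[y/v]((T ⋈[a=b] U))) → 1
  ρ[h/b](ρ[u/z](ρ[y/v]((T ⋈[a=b] U)))) → 1
  π[y,u,h](ρ[h/b](ρ[u/z](ρ[y/v]((T ⋈[a=b] U))))) → 1
  (S − π[y,u,h](ρ[h/b](ρ[u/z](ρ[y/v]((T ⋈[a=b] U)))))) → 3
  U → 4
  π[b,z](U) → 4
  ((S − π[y,u,h](ρ[h/b](ρ[u/z](ρ[y/v]((T ⋈[a=b] U)))))) ⋈[h=b] π[b,z](U)) → 2
  σ[z='s'](((S − π[y,u,h](ρ[h/b](ρ[u/z](ρ[y/v]((T ⋈[a=b] U)))))) ⋈[h=b] π[b,z](U))) → 0

E1 result:
y | u | h | b | z
p | q | 4 | 4 | q
q | s | 7 | 7 | q
E2 result:
y | u | h | b | z
(0 rows)
Witness: ('p', 'q', 4, 4, 'q') appears 1× in E1 but 0× in E2.

no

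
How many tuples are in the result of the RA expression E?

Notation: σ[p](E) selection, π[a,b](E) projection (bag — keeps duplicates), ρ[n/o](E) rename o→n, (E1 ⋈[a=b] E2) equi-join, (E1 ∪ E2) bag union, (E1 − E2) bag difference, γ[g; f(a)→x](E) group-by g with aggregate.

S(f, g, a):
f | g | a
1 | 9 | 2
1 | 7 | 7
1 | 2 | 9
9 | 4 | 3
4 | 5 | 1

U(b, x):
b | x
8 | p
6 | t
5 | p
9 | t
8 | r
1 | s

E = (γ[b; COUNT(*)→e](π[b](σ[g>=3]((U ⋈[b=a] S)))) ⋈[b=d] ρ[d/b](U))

Subexpression sizes:
  U → 6
  S → 5
  (U ⋈[b=a] S) → 2
  σ[g>=3]((U ⋈[b=a] S)) → 1
  π[b](σ[g>=3]((U ⋈[b=a] S))) → 1
  γ[b; COUNT(*)→e](π[b](σ[g>=3]((U ⋈[b=a] S)))) → 1
  U → 6
  ρ[d/b](U) → 6
  (γ[b; COUNT(*)→e](π[b](σ[g>=3]((U ⋈[b=a] S)))) ⋈[b=d] ρ[d/b](U)) → 1

|E| = 1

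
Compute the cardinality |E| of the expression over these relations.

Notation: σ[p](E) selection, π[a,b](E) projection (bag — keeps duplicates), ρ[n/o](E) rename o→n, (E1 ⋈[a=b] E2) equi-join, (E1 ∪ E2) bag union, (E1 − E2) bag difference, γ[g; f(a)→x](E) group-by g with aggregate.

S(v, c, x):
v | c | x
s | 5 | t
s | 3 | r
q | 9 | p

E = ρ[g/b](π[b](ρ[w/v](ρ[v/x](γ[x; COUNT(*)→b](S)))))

Stepwise |·|:
  S → 3
  γ[x; COUNT(*)→b](S) → 3
  ρ[v/x](γ[x; COUNT(*)→b](S)) → 3
  ρ[w/v](ρ[v/x](γ[x; COUNT(*)→b](S))) → 3
  π[b](ρ[w/v](ρ[v/x](γ[x; COUNT(*)→b](S)))) → 3
  ρ[g/b](π[b](ρ[w/v](ρ[v/x](γ[x; COUNT(*)→b](S))))) → 3

|E| = 3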